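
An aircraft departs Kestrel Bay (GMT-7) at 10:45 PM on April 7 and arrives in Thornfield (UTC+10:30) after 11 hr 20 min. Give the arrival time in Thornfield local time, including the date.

Convert departure to UTC: 10:45 PM + 7:00 = 5:45 AM UTC on Apr 8.
Add 11 hours and 20 minutes travel time → 5:05 PM UTC.
Thornfield is UTC+10:30, so local arrival = 5:05 PM + 10:30 = 3:35 AM on Apr 9.

3:35 AM on April 9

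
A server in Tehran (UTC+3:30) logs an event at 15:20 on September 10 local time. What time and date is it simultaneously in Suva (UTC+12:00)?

23:50 on September 10

In UTC: 15:20 − 3:30 = 11:50 on Sep 10.
Suva is UTC+12:00: 11:50 + 12:00 = 23:50 on Sep 10.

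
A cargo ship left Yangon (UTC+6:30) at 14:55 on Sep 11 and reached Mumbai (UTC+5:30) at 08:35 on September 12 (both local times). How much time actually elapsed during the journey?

18 hours 40 minutes

Mumbai is 1:00 behind Yangon.
Clock-face elapsed time (ignoring zones) is 17 hours 40 minutes.
Actual elapsed = 17 hours 40 minutes + 1:00 = 18 hours 40 minutes.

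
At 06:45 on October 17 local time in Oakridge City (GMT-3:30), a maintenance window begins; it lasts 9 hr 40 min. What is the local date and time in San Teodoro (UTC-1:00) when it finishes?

18:55 on October 17

San Teodoro is 2:30 ahead of Oakridge City.
After 9 hours and 40 minutes it is 16:25 in Oakridge City.
Shift by the zone difference: 16:25 + 2:30 = 18:55 on Oct 17 in San Teodoro.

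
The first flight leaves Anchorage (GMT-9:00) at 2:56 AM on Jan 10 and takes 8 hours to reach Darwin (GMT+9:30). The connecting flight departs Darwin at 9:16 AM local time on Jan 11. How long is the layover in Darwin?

Convert departure to UTC: 2:56 AM + 9:00 = 11:56 AM UTC on Jan 10.
Add 8 hours flight time → 7:56 PM UTC.
Darwin is UTC+9:30, so local arrival = 7:56 PM + 9:30 = 5:26 AM on Jan 11.
Layover = 9:16 AM − 5:26 AM = 3 hours 50 minutes.

3 hours 50 minutes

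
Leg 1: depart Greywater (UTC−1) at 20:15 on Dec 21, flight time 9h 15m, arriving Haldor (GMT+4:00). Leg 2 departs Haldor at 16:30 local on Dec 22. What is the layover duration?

Convert departure to UTC: 20:15 + 1:00 = 21:15 UTC on Dec 21.
Add 9 hours and 15 minutes flight time → 06:30 UTC (Dec 22).
Haldor is UTC+4:00, so local arrival = 06:30 + 4:00 = 10:30 on Dec 22.
Layover = 16:30 − 10:30 = 6 hours.

6 hours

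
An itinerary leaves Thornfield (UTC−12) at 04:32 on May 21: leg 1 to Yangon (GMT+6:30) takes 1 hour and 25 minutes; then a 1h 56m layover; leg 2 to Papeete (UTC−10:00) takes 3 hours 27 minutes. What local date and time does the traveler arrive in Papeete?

Convert departure to UTC: 04:32 + 12:00 = 16:32 UTC on May 21.
Add 1 hour 25 minutes leg 1 → 17:57 UTC.
Add 1 hour 56 minutes layover in Yangon → 19:53 UTC.
Add 3 hours 27 minutes leg 2 → 23:20 UTC.
Papeete is UTC−10:00, so local arrival = 23:20 − 10:00 = 13:20 on May 21.

13:20 on May 21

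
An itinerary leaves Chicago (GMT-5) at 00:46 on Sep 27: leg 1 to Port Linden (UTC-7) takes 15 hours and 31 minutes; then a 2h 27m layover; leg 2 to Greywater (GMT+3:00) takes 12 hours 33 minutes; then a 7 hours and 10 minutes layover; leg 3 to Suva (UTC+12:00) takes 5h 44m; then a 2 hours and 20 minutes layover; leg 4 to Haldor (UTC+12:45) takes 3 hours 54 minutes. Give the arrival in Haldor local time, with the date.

20:10 on September 29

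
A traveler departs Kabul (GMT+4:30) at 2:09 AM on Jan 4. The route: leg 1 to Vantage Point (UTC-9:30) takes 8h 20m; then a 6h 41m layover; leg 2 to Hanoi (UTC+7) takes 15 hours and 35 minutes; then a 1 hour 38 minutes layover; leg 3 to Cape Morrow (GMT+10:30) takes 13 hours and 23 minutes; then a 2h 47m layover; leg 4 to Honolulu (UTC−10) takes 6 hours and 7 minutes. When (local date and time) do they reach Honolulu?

6:10 PM on Jan 5

Convert departure to UTC: 2:09 AM − 4:30 = 9:39 PM UTC on Jan 3.
Add 8 hours 20 minutes leg 1 → 5:59 AM UTC (Jan 4).
Add 6 hours and 41 minutes layover in Vantage Point → 12:40 PM UTC.
Add 15 hours and 35 minutes leg 2 → 4:15 AM UTC (Jan 5).
Add 1 hour and 38 minutes layover in Hanoi → 5:53 AM UTC.
Add 13 hours 23 minutes leg 3 → 7:16 PM UTC.
Add 2 hours and 47 minutes layover in Cape Morrow → 10:03 PM UTC.
Add 6 hours 7 minutes leg 4 → 4:10 AM UTC (Jan 6).
Honolulu is UTC−10:00, so local arrival = 4:10 AM − 10:00 = 6:10 PM on Jan 5.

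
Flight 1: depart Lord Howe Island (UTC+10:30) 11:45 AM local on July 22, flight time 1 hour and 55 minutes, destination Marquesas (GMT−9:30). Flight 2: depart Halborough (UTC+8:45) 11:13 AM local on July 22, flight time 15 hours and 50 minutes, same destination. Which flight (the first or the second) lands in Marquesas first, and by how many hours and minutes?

Flight 1 in UTC: 11:45 AM − 10:30 = 1:15 AM on Jul 22.
+1 hour 55 minutes → arrive 3:10 AM UTC on Jul 22.
Flight 2 in UTC: 11:13 AM − 8:45 = 2:28 AM on Jul 22.
+15 hours and 50 minutes → arrive 6:18 PM UTC on Jul 22.
Flight 1 lands earlier by 15 hours 8 minutes.

the first, by 15 hours 8 minutes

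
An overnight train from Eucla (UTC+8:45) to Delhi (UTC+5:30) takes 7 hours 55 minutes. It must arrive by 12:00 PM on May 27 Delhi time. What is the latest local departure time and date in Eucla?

Target arrival in UTC: 12:00 PM − 5:30 = 6:30 AM on May 27.
Subtract 7 hours and 55 minutes → departure 10:35 PM UTC on May 26.
Eucla is UTC+8:45: 10:35 PM + 8:45 = 7:20 AM on May 27.

7:20 AM on May 27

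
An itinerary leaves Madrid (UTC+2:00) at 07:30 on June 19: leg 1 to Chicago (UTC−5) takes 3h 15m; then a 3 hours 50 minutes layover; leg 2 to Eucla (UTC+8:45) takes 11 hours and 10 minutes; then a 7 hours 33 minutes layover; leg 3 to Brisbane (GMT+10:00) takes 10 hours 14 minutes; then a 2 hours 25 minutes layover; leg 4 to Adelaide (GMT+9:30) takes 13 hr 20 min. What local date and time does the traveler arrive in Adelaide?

Convert departure to UTC: 07:30 − 2:00 = 05:30 UTC on Jun 19.
Add 3 hours 15 minutes leg 1 → 08:45 UTC.
Add 3 hours 50 minutes layover in Chicago → 12:35 UTC.
Add 11 hours and 10 minutes leg 2 → 23:45 UTC.
Add 7 hours 33 minutes layover in Eucla → 07:18 UTC (Jun 20).
Add 10 hours 14 minutes leg 3 → 17:32 UTC.
Add 2 hours and 25 minutes layover in Brisbane → 19:57 UTC.
Add 13 hours 20 minutes leg 4 → 09:17 UTC (Jun 21).
Adelaide is UTC+9:30, so local arrival = 09:17 + 9:30 = 18:47 on Jun 21.

18:47 on Jun 21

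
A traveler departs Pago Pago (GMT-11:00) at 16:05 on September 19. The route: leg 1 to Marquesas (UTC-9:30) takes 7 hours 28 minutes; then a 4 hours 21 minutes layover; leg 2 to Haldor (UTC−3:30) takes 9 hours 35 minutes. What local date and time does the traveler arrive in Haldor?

Convert departure to UTC: 16:05 + 11:00 = 03:05 UTC on Sep 20.
Add 7 hours and 28 minutes leg 1 → 10:33 UTC.
Add 4 hours and 21 minutes layover in Marquesas → 14:54 UTC.
Add 9 hours and 35 minutes leg 2 → 00:29 UTC (Sep 21).
Haldor is UTC−3:30, so local arrival = 00:29 − 3:30 = 20:59 on Sep 20.

20:59 on September 20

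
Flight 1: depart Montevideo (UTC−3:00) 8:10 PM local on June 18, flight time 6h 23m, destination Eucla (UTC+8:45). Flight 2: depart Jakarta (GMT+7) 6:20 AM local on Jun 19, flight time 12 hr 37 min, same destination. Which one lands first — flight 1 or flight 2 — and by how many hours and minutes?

Flight 1 in UTC: 8:10 PM + 3:00 = 11:10 PM on Jun 18.
+6 hours and 23 minutes → arrive 5:33 AM UTC on Jun 19.
Flight 2 in UTC: 6:20 AM − 7:00 = 11:20 PM on Jun 18.
+12 hours 37 minutes → arrive 11:57 AM UTC on Jun 19.
Flight 1 lands earlier by 6 hours 24 minutes.

the first, by 6 hours 24 minutes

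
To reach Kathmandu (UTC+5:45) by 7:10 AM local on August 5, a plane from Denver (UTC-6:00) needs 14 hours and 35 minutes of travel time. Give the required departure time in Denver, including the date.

4:50 AM on August 4

Target arrival in UTC: 7:10 AM − 5:45 = 1:25 AM on Aug 5.
Subtract 14 hours 35 minutes → departure 10:50 AM UTC on Aug 4.
Denver is UTC−6:00: 10:50 AM − 6:00 = 4:50 AM on Aug 4.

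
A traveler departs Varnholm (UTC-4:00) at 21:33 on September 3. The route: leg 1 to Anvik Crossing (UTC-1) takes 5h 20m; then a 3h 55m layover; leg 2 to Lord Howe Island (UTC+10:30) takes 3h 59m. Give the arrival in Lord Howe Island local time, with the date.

Convert departure to UTC: 21:33 + 4:00 = 01:33 UTC on Sep 4.
Add 5 hours and 20 minutes leg 1 → 06:53 UTC.
Add 3 hours 55 minutes layover in Anvik Crossing → 10:48 UTC.
Add 3 hours 59 minutes leg 2 → 14:47 UTC.
Lord Howe Island is UTC+10:30, so local arrival = 14:47 + 10:30 = 01:17 on Sep 5.

01:17 on Sep 5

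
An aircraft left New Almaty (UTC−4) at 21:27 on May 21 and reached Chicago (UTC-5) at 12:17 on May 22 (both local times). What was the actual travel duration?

Departure in UTC: 21:27 + 4:00 = 01:27 on May 22.
Arrival in UTC: 12:17 + 5:00 = 17:17 on May 22.
Elapsed = 17:17 − 01:27 = 15 hours 50 minutes.

15 hours 50 minutes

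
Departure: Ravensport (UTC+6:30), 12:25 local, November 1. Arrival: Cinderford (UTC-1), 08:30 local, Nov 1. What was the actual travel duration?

3 hours 35 minutes

Cinderford is 7:30 behind Ravensport.
Clock-face elapsed time (ignoring zones) is −3 hours 55 minutes.
Actual elapsed = −3 hours 55 minutes + 7:30 = 3 hours 35 minutes.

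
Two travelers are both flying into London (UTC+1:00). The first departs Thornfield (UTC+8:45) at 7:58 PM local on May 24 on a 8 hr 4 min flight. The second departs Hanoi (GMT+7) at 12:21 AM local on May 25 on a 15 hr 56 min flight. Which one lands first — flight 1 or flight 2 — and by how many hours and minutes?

Flight 1 in UTC: 7:58 PM − 8:45 = 11:13 AM on May 24.
+8 hours and 4 minutes → arrive 7:17 PM UTC on May 24.
Flight 2 in UTC: 12:21 AM − 7:00 = 5:21 PM on May 24.
+15 hours and 56 minutes → arrive 9:17 AM UTC on May 25.
Flight 1 lands earlier by 14 hours.

the first, by 14 hours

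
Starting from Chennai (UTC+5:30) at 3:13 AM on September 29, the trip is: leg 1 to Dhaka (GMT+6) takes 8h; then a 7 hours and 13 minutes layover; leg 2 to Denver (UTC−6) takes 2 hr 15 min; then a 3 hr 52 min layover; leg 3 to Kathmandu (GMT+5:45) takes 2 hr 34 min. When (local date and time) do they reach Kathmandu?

Convert departure to UTC: 3:13 AM − 5:30 = 9:43 PM UTC on Sep 28.
Add 8 hours leg 1 → 5:43 AM UTC (Sep 29).
Add 7 hours and 13 minutes layover in Dhaka → 12:56 PM UTC.
Add 2 hours and 15 minutes leg 2 → 3:11 PM UTC.
Add 3 hours 52 minutes layover in Denver → 7:03 PM UTC.
Add 2 hours and 34 minutes leg 3 → 9:37 PM UTC.
Kathmandu is UTC+5:45, so local arrival = 9:37 PM + 5:45 = 3:22 AM on Sep 30.

3:22 AM on Sep 30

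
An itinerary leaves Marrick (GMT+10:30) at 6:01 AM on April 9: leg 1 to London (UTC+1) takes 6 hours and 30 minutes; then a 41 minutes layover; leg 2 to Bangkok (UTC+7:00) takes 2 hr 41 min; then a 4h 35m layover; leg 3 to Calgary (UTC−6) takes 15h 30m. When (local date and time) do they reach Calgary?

7:28 PM on Apr 9

Convert departure to UTC: 6:01 AM − 10:30 = 7:31 PM UTC on Apr 8.
Add 6 hours 30 minutes leg 1 → 2:01 AM UTC (Apr 9).
Add 41 minutes layover in London → 2:42 AM UTC.
Add 2 hours and 41 minutes leg 2 → 5:23 AM UTC.
Add 4 hours and 35 minutes layover in Bangkok → 9:58 AM UTC.
Add 15 hours 30 minutes leg 3 → 1:28 AM UTC (Apr 10).
Calgary is UTC−6:00, so local arrival = 1:28 AM − 6:00 = 7:28 PM on Apr 9.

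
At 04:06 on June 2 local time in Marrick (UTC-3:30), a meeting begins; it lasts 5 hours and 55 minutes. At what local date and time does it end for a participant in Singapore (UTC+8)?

21:31 on Jun 2

Singapore is 11:30 ahead of Marrick.
After 5 hours 55 minutes it is 10:01 in Marrick.
Shift by the zone difference: 10:01 + 11:30 = 21:31 on Jun 2 in Singapore.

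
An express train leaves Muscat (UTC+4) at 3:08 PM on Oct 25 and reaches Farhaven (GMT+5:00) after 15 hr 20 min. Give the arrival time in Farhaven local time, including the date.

Convert departure to UTC: 3:08 PM − 4:00 = 11:08 AM UTC on Oct 25.
Add 15 hours and 20 minutes travel time → 2:28 AM UTC (Oct 26).
Farhaven is UTC+5:00, so local arrival = 2:28 AM + 5:00 = 7:28 AM on Oct 26.

7:28 AM on October 26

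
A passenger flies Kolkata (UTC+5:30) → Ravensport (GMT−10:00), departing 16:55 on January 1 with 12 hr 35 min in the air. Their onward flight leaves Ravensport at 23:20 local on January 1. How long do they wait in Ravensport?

9 hours 20 minutes

Convert departure to UTC: 16:55 − 5:30 = 11:25 UTC on Jan 1.
Add 12 hours 35 minutes flight time → 00:00 UTC (Jan 2).
Ravensport is UTC−10:00, so local arrival = 00:00 − 10:00 = 14:00 on Jan 1.
Layover = 23:20 − 14:00 = 9 hours 20 minutes.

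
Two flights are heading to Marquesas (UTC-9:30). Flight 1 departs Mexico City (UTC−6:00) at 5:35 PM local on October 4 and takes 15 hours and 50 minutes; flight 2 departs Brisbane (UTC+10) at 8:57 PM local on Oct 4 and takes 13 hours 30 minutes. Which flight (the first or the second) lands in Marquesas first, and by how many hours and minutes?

the second, by 14 hours 58 minutes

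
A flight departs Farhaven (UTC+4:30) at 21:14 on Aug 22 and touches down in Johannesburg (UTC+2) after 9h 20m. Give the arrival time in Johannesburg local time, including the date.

Convert departure to UTC: 21:14 − 4:30 = 16:44 UTC on Aug 22.
Add 9 hours and 20 minutes travel time → 02:04 UTC (Aug 23).
Johannesburg is UTC+2:00, so local arrival = 02:04 + 2:00 = 04:04 on Aug 23.

04:04 on Aug 23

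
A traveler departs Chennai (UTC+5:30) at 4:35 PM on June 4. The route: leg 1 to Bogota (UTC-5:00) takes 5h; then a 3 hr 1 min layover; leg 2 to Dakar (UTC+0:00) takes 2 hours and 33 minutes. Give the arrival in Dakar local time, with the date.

9:39 PM on June 4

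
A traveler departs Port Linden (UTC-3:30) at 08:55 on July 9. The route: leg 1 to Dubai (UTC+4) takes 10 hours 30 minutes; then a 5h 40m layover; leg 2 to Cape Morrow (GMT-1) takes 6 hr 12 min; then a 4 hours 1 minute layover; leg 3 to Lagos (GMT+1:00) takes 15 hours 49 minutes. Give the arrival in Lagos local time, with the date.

07:37 on July 11

Convert departure to UTC: 08:55 + 3:30 = 12:25 UTC on Jul 9.
Add 10 hours 30 minutes leg 1 → 22:55 UTC.
Add 5 hours and 40 minutes layover in Dubai → 04:35 UTC (Jul 10).
Add 6 hours 12 minutes leg 2 → 10:47 UTC.
Add 4 hours and 1 minute layover in Cape Morrow → 14:48 UTC.
Add 15 hours 49 minutes leg 3 → 06:37 UTC (Jul 11).
Lagos is UTC+1:00, so local arrival = 06:37 + 1:00 = 07:37 on Jul 11.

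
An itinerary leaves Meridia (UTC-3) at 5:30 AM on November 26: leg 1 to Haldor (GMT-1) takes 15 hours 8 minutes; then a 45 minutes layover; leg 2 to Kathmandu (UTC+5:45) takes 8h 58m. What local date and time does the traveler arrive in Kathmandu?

Convert departure to UTC: 5:30 AM + 3:00 = 8:30 AM UTC on Nov 26.
Add 15 hours 8 minutes leg 1 → 11:38 PM UTC.
Add 45 minutes layover in Haldor → 12:23 AM UTC (Nov 27).
Add 8 hours and 58 minutes leg 2 → 9:21 AM UTC.
Kathmandu is UTC+5:45, so local arrival = 9:21 AM + 5:45 = 3:06 PM on Nov 27.

3:06 PM on November 27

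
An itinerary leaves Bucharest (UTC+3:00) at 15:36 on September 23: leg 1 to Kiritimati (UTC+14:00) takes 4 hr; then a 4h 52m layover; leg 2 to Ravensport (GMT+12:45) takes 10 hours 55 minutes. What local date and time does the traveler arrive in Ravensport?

Convert departure to UTC: 15:36 − 3:00 = 12:36 UTC on Sep 23.
Add 4 hours leg 1 → 16:36 UTC.
Add 4 hours and 52 minutes layover in Kiritimati → 21:28 UTC.
Add 10 hours and 55 minutes leg 2 → 08:23 UTC (Sep 24).
Ravensport is UTC+12:45, so local arrival = 08:23 + 12:45 = 21:08 on Sep 24.

21:08 on September 24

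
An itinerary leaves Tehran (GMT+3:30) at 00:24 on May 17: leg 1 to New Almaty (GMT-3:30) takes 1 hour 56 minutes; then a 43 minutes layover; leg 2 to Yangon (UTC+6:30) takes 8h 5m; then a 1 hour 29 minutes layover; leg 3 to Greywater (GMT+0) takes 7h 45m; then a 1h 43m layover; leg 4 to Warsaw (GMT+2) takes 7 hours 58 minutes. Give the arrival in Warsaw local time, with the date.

04:33 on May 18

Convert departure to UTC: 00:24 − 3:30 = 20:54 UTC on May 16.
Add 1 hour 56 minutes leg 1 → 22:50 UTC.
Add 43 minutes layover in New Almaty → 23:33 UTC.
Add 8 hours 5 minutes leg 2 → 07:38 UTC (May 17).
Add 1 hour 29 minutes layover in Yangon → 09:07 UTC.
Add 7 hours 45 minutes leg 3 → 16:52 UTC.
Add 1 hour and 43 minutes layover in Greywater → 18:35 UTC.
Add 7 hours and 58 minutes leg 4 → 02:33 UTC (May 18).
Warsaw is UTC+2:00, so local arrival = 02:33 + 2:00 = 04:33 on May 18.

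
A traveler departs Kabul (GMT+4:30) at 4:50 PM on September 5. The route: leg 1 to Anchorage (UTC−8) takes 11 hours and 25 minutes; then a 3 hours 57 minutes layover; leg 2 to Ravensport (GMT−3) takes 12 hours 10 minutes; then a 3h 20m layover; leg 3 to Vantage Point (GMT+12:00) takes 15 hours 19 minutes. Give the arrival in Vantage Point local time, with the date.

Convert departure to UTC: 4:50 PM − 4:30 = 12:20 PM UTC on Sep 5.
Add 11 hours and 25 minutes leg 1 → 11:45 PM UTC.
Add 3 hours and 57 minutes layover in Anchorage → 3:42 AM UTC (Sep 6).
Add 12 hours 10 minutes leg 2 → 3:52 PM UTC.
Add 3 hours 20 minutes layover in Ravensport → 7:12 PM UTC.
Add 15 hours and 19 minutes leg 3 → 10:31 AM UTC (Sep 7).
Vantage Point is UTC+12:00, so local arrival = 10:31 AM + 12:00 = 10:31 PM on Sep 7.

10:31 PM on September 7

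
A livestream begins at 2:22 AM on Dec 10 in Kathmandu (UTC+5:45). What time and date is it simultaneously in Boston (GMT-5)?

3:37 PM on Dec 9

Boston is 10:45 behind Kathmandu.
Shift by the zone difference: 2:22 AM − 10:45 = 3:37 PM on Dec 9 in Boston.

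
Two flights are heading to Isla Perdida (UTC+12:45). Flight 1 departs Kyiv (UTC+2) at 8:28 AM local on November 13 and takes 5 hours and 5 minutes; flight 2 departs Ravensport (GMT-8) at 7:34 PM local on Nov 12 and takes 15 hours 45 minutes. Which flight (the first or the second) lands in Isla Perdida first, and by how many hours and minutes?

Flight 1 in UTC: 8:28 AM − 2:00 = 6:28 AM on Nov 13.
+5 hours and 5 minutes → arrive 11:33 AM UTC on Nov 13.
Flight 2 in UTC: 7:34 PM + 8:00 = 3:34 AM on Nov 13.
+15 hours and 45 minutes → arrive 7:19 PM UTC on Nov 13.
Flight 1 lands earlier by 7 hours 46 minutes.

the first, by 7 hours 46 minutes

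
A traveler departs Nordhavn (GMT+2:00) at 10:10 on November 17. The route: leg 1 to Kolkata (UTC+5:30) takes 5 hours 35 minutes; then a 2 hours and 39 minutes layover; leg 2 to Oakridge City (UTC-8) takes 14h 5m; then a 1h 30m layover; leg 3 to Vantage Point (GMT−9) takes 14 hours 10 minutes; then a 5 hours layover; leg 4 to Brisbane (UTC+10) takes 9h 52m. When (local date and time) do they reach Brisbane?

23:01 on Nov 19

Convert departure to UTC: 10:10 − 2:00 = 08:10 UTC on Nov 17.
Add 5 hours 35 minutes leg 1 → 13:45 UTC.
Add 2 hours and 39 minutes layover in Kolkata → 16:24 UTC.
Add 14 hours 5 minutes leg 2 → 06:29 UTC (Nov 18).
Add 1 hour 30 minutes layover in Oakridge City → 07:59 UTC.
Add 14 hours 10 minutes leg 3 → 22:09 UTC.
Add 5 hours layover in Vantage Point → 03:09 UTC (Nov 19).
Add 9 hours 52 minutes leg 4 → 13:01 UTC.
Brisbane is UTC+10:00, so local arrival = 13:01 + 10:00 = 23:01 on Nov 19.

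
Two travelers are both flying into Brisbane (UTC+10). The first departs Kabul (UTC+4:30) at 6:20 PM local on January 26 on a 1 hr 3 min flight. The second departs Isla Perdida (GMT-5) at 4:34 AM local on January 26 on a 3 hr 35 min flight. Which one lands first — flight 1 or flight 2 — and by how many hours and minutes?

the second, by 1 hour 44 minutes

Flight 1 in UTC: 6:20 PM − 4:30 = 1:50 PM on Jan 26.
+1 hour and 3 minutes → arrive 2:53 PM UTC on Jan 26.
Flight 2 in UTC: 4:34 AM + 5:00 = 9:34 AM on Jan 26.
+3 hours 35 minutes → arrive 1:09 PM UTC on Jan 26.
Flight 2 lands earlier by 1 hour 44 minutes.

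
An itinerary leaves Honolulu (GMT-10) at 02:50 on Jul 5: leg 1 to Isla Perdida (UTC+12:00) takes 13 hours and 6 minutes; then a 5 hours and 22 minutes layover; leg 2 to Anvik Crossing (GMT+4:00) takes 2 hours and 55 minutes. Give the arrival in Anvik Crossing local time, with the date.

14:13 on July 6

Convert departure to UTC: 02:50 + 10:00 = 12:50 UTC on Jul 5.
Add 13 hours 6 minutes leg 1 → 01:56 UTC (Jul 6).
Add 5 hours and 22 minutes layover in Isla Perdida → 07:18 UTC.
Add 2 hours and 55 minutes leg 2 → 10:13 UTC.
Anvik Crossing is UTC+4:00, so local arrival = 10:13 + 4:00 = 14:13 on Jul 6.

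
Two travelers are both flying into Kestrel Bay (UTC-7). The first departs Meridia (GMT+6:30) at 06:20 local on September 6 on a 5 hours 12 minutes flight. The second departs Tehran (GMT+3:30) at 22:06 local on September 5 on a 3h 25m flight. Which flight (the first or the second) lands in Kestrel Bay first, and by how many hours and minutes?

the second, by 7 hours 1 minute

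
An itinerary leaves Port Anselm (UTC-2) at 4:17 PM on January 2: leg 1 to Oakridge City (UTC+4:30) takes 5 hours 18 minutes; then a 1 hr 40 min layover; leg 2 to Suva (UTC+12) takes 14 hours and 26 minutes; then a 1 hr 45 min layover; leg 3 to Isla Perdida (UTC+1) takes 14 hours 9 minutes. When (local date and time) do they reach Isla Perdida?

8:35 AM on Jan 4

Convert departure to UTC: 4:17 PM + 2:00 = 6:17 PM UTC on Jan 2.
Add 5 hours 18 minutes leg 1 → 11:35 PM UTC.
Add 1 hour 40 minutes layover in Oakridge City → 1:15 AM UTC (Jan 3).
Add 14 hours 26 minutes leg 2 → 3:41 PM UTC.
Add 1 hour 45 minutes layover in Suva → 5:26 PM UTC.
Add 14 hours 9 minutes leg 3 → 7:35 AM UTC (Jan 4).
Isla Perdida is UTC+1:00, so local arrival = 7:35 AM + 1:00 = 8:35 AM on Jan 4.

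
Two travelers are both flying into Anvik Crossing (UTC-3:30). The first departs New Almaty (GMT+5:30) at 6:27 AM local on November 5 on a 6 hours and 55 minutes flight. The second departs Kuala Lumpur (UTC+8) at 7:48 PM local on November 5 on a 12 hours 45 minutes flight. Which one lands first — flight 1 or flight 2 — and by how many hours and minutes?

the first, by 16 hours 41 minutes

Flight 1 in UTC: 6:27 AM − 5:30 = 12:57 AM on Nov 5.
+6 hours and 55 minutes → arrive 7:52 AM UTC on Nov 5.
Flight 2 in UTC: 7:48 PM − 8:00 = 11:48 AM on Nov 5.
+12 hours 45 minutes → arrive 12:33 AM UTC on Nov 6.
Flight 1 lands earlier by 16 hours 41 minutes.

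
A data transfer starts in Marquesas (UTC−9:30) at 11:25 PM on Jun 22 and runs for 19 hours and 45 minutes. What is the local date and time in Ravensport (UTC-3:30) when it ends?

1:10 AM on June 24

Convert start to UTC: 11:25 PM + 9:30 = 8:55 AM UTC on Jun 23.
Add 19 hours and 45 minutes duration → 4:40 AM UTC (Jun 24).
Ravensport is UTC−3:30, so local end time = 4:40 AM − 3:30 = 1:10 AM on Jun 24.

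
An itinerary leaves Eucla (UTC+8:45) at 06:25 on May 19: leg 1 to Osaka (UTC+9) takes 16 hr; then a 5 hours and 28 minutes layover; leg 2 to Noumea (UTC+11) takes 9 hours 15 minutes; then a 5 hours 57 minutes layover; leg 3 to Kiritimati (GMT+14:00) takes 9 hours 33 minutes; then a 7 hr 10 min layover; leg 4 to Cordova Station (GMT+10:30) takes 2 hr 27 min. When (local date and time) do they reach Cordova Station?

Convert departure to UTC: 06:25 − 8:45 = 21:40 UTC on May 18.
Add 16 hours leg 1 → 13:40 UTC (May 19).
Add 5 hours 28 minutes layover in Osaka → 19:08 UTC.
Add 9 hours 15 minutes leg 2 → 04:23 UTC (May 20).
Add 5 hours and 57 minutes layover in Noumea → 10:20 UTC.
Add 9 hours and 33 minutes leg 3 → 19:53 UTC.
Add 7 hours and 10 minutes layover in Kiritimati → 03:03 UTC (May 21).
Add 2 hours 27 minutes leg 4 → 05:30 UTC.
Cordova Station is UTC+10:30, so local arrival = 05:30 + 10:30 = 16:00 on May 21.

16:00 on May 21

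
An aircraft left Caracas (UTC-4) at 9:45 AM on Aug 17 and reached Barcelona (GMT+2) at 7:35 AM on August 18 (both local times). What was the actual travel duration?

15 hours 50 minutes

Barcelona is 6:00 ahead of Caracas.
Clock-face elapsed time (ignoring zones) is 21 hours 50 minutes.
Actual elapsed = 21 hours 50 minutes − 6:00 = 15 hours 50 minutes.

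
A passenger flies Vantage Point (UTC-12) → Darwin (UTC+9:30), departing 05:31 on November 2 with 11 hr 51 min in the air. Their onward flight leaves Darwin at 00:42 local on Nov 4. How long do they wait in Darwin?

9 hours 50 minutes

Convert departure to UTC: 05:31 + 12:00 = 17:31 UTC on Nov 2.
Add 11 hours and 51 minutes flight time → 05:22 UTC (Nov 3).
Darwin is UTC+9:30, so local arrival = 05:22 + 9:30 = 14:52 on Nov 3.
Layover = 00:42 − 14:52 (+1 day) = 9 hours 50 minutes.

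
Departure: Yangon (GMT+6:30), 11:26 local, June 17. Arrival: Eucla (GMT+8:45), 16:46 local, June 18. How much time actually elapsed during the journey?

27 hours 5 minutes

Departure in UTC: 11:26 − 6:30 = 04:56 on Jun 17.
Arrival in UTC: 16:46 − 8:45 = 08:01 on Jun 18.
Elapsed = 08:01 − 04:56 (+1 day) = 27 hours 5 minutes.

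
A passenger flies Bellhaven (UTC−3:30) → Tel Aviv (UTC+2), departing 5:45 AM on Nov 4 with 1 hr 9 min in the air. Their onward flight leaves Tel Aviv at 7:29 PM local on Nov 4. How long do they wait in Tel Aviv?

7 hours 5 minutes

Convert departure to UTC: 5:45 AM + 3:30 = 9:15 AM UTC on Nov 4.
Add 1 hour 9 minutes flight time → 10:24 AM UTC.
Tel Aviv is UTC+2:00, so local arrival = 10:24 AM + 2:00 = 12:24 PM on Nov 4.
Layover = 7:29 PM − 12:24 PM = 7 hours 5 minutes.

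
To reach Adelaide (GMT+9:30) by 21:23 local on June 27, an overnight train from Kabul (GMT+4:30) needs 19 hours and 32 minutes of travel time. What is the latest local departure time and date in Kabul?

20:51 on Jun 26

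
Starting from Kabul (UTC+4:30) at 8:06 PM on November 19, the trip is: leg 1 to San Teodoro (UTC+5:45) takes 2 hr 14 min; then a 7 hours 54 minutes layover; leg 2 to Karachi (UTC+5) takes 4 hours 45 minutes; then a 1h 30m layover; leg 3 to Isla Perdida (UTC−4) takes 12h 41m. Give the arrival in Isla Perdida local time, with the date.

Convert departure to UTC: 8:06 PM − 4:30 = 3:36 PM UTC on Nov 19.
Add 2 hours and 14 minutes leg 1 → 5:50 PM UTC.
Add 7 hours 54 minutes layover in San Teodoro → 1:44 AM UTC (Nov 20).
Add 4 hours 45 minutes leg 2 → 6:29 AM UTC.
Add 1 hour 30 minutes layover in Karachi → 7:59 AM UTC.
Add 12 hours 41 minutes leg 3 → 8:40 PM UTC.
Isla Perdida is UTC−4:00, so local arrival = 8:40 PM − 4:00 = 4:40 PM on Nov 20.

4:40 PM on November 20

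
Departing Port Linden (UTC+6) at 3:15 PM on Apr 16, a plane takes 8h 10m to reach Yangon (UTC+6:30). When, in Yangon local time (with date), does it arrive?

11:55 PM on April 16

Yangon is 0:30 ahead of Port Linden.
After 8 hours and 10 minutes it is 11:25 PM in Port Linden.
Shift by the zone difference: 11:25 PM + 0:30 = 11:55 PM on Apr 16 in Yangon.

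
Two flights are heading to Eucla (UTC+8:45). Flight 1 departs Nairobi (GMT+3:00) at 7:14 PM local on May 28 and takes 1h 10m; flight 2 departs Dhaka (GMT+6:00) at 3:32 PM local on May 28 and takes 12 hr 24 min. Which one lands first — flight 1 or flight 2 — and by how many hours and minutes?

the first, by 4 hours 32 minutes

Flight 1 in UTC: 7:14 PM − 3:00 = 4:14 PM on May 28.
+1 hour and 10 minutes → arrive 5:24 PM UTC on May 28.
Flight 2 in UTC: 3:32 PM − 6:00 = 9:32 AM on May 28.
+12 hours 24 minutes → arrive 9:56 PM UTC on May 28.
Flight 1 lands earlier by 4 hours 32 minutes.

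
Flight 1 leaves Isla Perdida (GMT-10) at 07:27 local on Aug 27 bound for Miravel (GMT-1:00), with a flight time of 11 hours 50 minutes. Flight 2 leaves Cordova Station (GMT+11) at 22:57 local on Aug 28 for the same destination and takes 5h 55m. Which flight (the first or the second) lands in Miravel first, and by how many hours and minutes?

the first, by 12 hours 35 minutes

Flight 1 in UTC: 07:27 + 10:00 = 17:27 on Aug 27.
+11 hours 50 minutes → arrive 05:17 UTC on Aug 28.
Flight 2 in UTC: 22:57 − 11:00 = 11:57 on Aug 28.
+5 hours 55 minutes → arrive 17:52 UTC on Aug 28.
Flight 1 lands earlier by 12 hours 35 minutes.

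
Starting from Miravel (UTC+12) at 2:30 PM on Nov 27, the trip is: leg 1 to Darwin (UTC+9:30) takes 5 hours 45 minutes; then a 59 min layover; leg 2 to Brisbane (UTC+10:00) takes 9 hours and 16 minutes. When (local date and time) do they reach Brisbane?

4:30 AM on Nov 28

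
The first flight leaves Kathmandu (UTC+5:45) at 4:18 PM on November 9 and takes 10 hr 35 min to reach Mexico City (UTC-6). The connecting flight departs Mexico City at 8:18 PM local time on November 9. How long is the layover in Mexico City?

5 hours 10 minutes

Convert departure to UTC: 4:18 PM − 5:45 = 10:33 AM UTC on Nov 9.
Add 10 hours 35 minutes flight time → 9:08 PM UTC.
Mexico City is UTC−6:00, so local arrival = 9:08 PM − 6:00 = 3:08 PM on Nov 9.
Layover = 8:18 PM − 3:08 PM = 5 hours 10 minutes.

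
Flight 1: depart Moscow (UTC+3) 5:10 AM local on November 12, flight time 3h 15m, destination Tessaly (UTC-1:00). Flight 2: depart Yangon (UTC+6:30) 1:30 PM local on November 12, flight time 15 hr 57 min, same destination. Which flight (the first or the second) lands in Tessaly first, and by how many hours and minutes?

Flight 1 in UTC: 5:10 AM − 3:00 = 2:10 AM on Nov 12.
+3 hours and 15 minutes → arrive 5:25 AM UTC on Nov 12.
Flight 2 in UTC: 1:30 PM − 6:30 = 7:00 AM on Nov 12.
+15 hours 57 minutes → arrive 10:57 PM UTC on Nov 12.
Flight 1 lands earlier by 17 hours 32 minutes.

the first, by 17 hours 32 minutes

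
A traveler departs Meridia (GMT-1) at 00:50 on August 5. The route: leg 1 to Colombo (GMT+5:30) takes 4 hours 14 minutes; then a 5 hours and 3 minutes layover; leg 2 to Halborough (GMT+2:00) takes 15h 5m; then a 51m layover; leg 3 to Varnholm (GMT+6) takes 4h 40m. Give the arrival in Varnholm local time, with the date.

13:43 on August 6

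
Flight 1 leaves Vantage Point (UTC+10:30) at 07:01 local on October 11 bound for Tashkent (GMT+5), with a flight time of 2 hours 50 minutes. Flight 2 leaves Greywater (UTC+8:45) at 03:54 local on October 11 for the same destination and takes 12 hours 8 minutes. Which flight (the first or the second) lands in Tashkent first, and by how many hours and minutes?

Flight 1 in UTC: 07:01 − 10:30 = 20:31 on Oct 10.
+2 hours and 50 minutes → arrive 23:21 UTC on Oct 10.
Flight 2 in UTC: 03:54 − 8:45 = 19:09 on Oct 10.
+12 hours 8 minutes → arrive 07:17 UTC on Oct 11.
Flight 1 lands earlier by 7 hours 56 minutes.

the first, by 7 hours 56 minutes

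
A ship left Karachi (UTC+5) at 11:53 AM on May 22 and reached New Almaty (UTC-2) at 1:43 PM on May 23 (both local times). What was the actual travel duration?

Departure in UTC: 11:53 AM − 5:00 = 6:53 AM on May 22.
Arrival in UTC: 1:43 PM + 2:00 = 3:43 PM on May 23.
Elapsed = 3:43 PM − 6:53 AM (+1 day) = 32 hours 50 minutes.

32 hours 50 minutes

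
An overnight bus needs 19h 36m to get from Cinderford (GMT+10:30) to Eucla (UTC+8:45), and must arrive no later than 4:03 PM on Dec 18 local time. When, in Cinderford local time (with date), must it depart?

Target arrival in UTC: 4:03 PM − 8:45 = 7:18 AM on Dec 18.
Subtract 19 hours and 36 minutes → departure 11:42 AM UTC on Dec 17.
Cinderford is UTC+10:30: 11:42 AM + 10:30 = 10:12 PM on Dec 17.

10:12 PM on Dec 17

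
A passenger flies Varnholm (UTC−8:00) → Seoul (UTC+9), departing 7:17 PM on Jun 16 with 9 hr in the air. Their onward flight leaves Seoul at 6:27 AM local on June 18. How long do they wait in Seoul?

9 hours 10 minutes

Convert departure to UTC: 7:17 PM + 8:00 = 3:17 AM UTC on Jun 17.
Add 9 hours flight time → 12:17 PM UTC.
Seoul is UTC+9:00, so local arrival = 12:17 PM + 9:00 = 9:17 PM on Jun 17.
Layover = 6:27 AM − 9:17 PM (+1 day) = 9 hours 10 minutes.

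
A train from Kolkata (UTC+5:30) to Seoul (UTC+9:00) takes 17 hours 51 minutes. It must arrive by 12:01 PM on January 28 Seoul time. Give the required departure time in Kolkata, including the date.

2:40 PM on January 27

Target arrival in UTC: 12:01 PM − 9:00 = 3:01 AM on Jan 28.
Subtract 17 hours and 51 minutes → departure 9:10 AM UTC on Jan 27.
Kolkata is UTC+5:30: 9:10 AM + 5:30 = 2:40 PM on Jan 27.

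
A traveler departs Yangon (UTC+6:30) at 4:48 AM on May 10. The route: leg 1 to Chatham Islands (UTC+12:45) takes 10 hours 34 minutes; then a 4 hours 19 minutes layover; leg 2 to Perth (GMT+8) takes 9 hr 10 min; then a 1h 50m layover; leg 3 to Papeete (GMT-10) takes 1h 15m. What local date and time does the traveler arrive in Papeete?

Convert departure to UTC: 4:48 AM − 6:30 = 10:18 PM UTC on May 9.
Add 10 hours 34 minutes leg 1 → 8:52 AM UTC (May 10).
Add 4 hours 19 minutes layover in Chatham Islands → 1:11 PM UTC.
Add 9 hours and 10 minutes leg 2 → 10:21 PM UTC.
Add 1 hour and 50 minutes layover in Perth → 12:11 AM UTC (May 11).
Add 1 hour 15 minutes leg 3 → 1:26 AM UTC.
Papeete is UTC−10:00, so local arrival = 1:26 AM − 10:00 = 3:26 PM on May 10.

3:26 PM on May 10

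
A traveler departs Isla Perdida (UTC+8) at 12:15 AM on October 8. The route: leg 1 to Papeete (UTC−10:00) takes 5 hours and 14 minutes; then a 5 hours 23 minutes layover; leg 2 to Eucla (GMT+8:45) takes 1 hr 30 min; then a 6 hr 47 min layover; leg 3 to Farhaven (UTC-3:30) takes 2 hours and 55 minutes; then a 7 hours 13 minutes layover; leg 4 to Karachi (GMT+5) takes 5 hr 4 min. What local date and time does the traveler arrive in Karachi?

Convert departure to UTC: 12:15 AM − 8:00 = 4:15 PM UTC on Oct 7.
Add 5 hours 14 minutes leg 1 → 9:29 PM UTC.
Add 5 hours 23 minutes layover in Papeete → 2:52 AM UTC (Oct 8).
Add 1 hour 30 minutes leg 2 → 4:22 AM UTC.
Add 6 hours 47 minutes layover in Eucla → 11:09 AM UTC.
Add 2 hours and 55 minutes leg 3 → 2:04 PM UTC.
Add 7 hours 13 minutes layover in Farhaven → 9:17 PM UTC.
Add 5 hours and 4 minutes leg 4 → 2:21 AM UTC (Oct 9).
Karachi is UTC+5:00, so local arrival = 2:21 AM + 5:00 = 7:21 AM on Oct 9.

7:21 AM on October 9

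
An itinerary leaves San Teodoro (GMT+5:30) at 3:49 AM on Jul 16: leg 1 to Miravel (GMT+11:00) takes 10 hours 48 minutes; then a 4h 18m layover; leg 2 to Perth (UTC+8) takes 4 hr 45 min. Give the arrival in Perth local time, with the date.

2:10 AM on Jul 17

Convert departure to UTC: 3:49 AM − 5:30 = 10:19 PM UTC on Jul 15.
Add 10 hours 48 minutes leg 1 → 9:07 AM UTC (Jul 16).
Add 4 hours and 18 minutes layover in Miravel → 1:25 PM UTC.
Add 4 hours 45 minutes leg 2 → 6:10 PM UTC.
Perth is UTC+8:00, so local arrival = 6:10 PM + 8:00 = 2:10 AM on Jul 17.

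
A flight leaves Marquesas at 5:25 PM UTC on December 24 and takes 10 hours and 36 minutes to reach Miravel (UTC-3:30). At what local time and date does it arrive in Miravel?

12:31 AM on Dec 25

Departure is given in UTC: 5:25 PM on Dec 24.
Add 10 hours 36 minutes → 4:01 AM UTC (Dec 25).
Miravel is UTC−3:30: 4:01 AM − 3:30 = 12:31 AM on Dec 25.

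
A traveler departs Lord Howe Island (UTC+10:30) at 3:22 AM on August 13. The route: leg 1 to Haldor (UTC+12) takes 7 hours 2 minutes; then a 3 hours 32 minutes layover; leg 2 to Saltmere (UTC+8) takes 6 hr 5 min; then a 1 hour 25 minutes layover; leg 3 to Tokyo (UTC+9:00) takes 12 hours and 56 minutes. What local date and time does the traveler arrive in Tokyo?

8:52 AM on August 14

Convert departure to UTC: 3:22 AM − 10:30 = 4:52 PM UTC on Aug 12.
Add 7 hours 2 minutes leg 1 → 11:54 PM UTC.
Add 3 hours and 32 minutes layover in Haldor → 3:26 AM UTC (Aug 13).
Add 6 hours 5 minutes leg 2 → 9:31 AM UTC.
Add 1 hour 25 minutes layover in Saltmere → 10:56 AM UTC.
Add 12 hours and 56 minutes leg 3 → 11:52 PM UTC.
Tokyo is UTC+9:00, so local arrival = 11:52 PM + 9:00 = 8:52 AM on Aug 14.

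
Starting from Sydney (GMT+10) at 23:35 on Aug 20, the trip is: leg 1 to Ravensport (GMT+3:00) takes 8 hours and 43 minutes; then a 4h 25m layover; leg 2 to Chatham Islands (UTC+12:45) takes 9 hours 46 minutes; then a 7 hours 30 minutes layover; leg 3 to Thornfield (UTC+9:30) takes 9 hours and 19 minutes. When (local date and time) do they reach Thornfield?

Convert departure to UTC: 23:35 − 10:00 = 13:35 UTC on Aug 20.
Add 8 hours and 43 minutes leg 1 → 22:18 UTC.
Add 4 hours and 25 minutes layover in Ravensport → 02:43 UTC (Aug 21).
Add 9 hours 46 minutes leg 2 → 12:29 UTC.
Add 7 hours 30 minutes layover in Chatham Islands → 19:59 UTC.
Add 9 hours 19 minutes leg 3 → 05:18 UTC (Aug 22).
Thornfield is UTC+9:30, so local arrival = 05:18 + 9:30 = 14:48 on Aug 22.

14:48 on Aug 22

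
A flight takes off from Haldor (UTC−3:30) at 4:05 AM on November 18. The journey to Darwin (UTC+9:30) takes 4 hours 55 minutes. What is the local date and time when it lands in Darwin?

Convert departure to UTC: 4:05 AM + 3:30 = 7:35 AM UTC on Nov 18.
Add 4 hours and 55 minutes travel time → 12:30 PM UTC.
Darwin is UTC+9:30, so local arrival = 12:30 PM + 9:30 = 10:00 PM on Nov 18.

10:00 PM on Nov 18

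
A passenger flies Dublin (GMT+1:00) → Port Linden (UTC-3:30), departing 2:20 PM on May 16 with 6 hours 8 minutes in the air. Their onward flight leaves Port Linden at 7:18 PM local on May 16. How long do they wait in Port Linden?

Convert departure to UTC: 2:20 PM − 1:00 = 1:20 PM UTC on May 16.
Add 6 hours 8 minutes flight time → 7:28 PM UTC.
Port Linden is UTC−3:30, so local arrival = 7:28 PM − 3:30 = 3:58 PM on May 16.
Layover = 7:18 PM − 3:58 PM = 3 hours 20 minutes.

3 hours 20 minutes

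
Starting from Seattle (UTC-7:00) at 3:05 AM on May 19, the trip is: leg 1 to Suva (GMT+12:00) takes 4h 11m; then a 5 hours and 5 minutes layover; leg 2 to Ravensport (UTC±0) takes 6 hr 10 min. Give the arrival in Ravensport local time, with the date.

Convert departure to UTC: 3:05 AM + 7:00 = 10:05 AM UTC on May 19.
Add 4 hours and 11 minutes leg 1 → 2:16 PM UTC.
Add 5 hours 5 minutes layover in Suva → 7:21 PM UTC.
Add 6 hours 10 minutes leg 2 → 1:31 AM UTC (May 20).
Ravensport is UTC+0, so local arrival is the same: 1:31 AM on May 20.

1:31 AM on May 20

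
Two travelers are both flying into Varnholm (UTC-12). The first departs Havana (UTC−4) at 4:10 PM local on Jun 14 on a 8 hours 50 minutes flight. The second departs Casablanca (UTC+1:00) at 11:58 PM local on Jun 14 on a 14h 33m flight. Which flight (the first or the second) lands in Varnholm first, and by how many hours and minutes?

Flight 1 in UTC: 4:10 PM + 4:00 = 8:10 PM on Jun 14.
+8 hours and 50 minutes → arrive 5:00 AM UTC on Jun 15.
Flight 2 in UTC: 11:58 PM − 1:00 = 10:58 PM on Jun 14.
+14 hours 33 minutes → arrive 1:31 PM UTC on Jun 15.
Flight 1 lands earlier by 8 hours 31 minutes.

the first, by 8 hours 31 minutes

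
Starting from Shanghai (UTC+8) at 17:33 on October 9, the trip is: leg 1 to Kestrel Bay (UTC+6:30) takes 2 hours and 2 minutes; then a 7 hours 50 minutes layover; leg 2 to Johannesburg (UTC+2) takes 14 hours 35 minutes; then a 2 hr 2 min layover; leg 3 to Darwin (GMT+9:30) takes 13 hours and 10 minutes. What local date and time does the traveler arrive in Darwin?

10:42 on October 11

Convert departure to UTC: 17:33 − 8:00 = 09:33 UTC on Oct 9.
Add 2 hours and 2 minutes leg 1 → 11:35 UTC.
Add 7 hours and 50 minutes layover in Kestrel Bay → 19:25 UTC.
Add 14 hours and 35 minutes leg 2 → 10:00 UTC (Oct 10).
Add 2 hours and 2 minutes layover in Johannesburg → 12:02 UTC.
Add 13 hours 10 minutes leg 3 → 01:12 UTC (Oct 11).
Darwin is UTC+9:30, so local arrival = 01:12 + 9:30 = 10:42 on Oct 11.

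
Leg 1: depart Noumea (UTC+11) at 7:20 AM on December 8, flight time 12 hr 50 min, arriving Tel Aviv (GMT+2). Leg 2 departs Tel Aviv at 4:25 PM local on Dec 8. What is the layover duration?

Convert departure to UTC: 7:20 AM − 11:00 = 8:20 PM UTC on Dec 7.
Add 12 hours and 50 minutes flight time → 9:10 AM UTC (Dec 8).
Tel Aviv is UTC+2:00, so local arrival = 9:10 AM + 2:00 = 11:10 AM on Dec 8.
Layover = 4:25 PM − 11:10 AM = 5 hours 15 minutes.

5 hours 15 minutes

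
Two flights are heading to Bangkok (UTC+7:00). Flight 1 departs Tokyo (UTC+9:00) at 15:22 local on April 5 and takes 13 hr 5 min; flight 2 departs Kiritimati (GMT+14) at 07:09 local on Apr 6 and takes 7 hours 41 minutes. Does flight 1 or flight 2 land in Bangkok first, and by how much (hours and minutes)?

Flight 1 in UTC: 15:22 − 9:00 = 06:22 on Apr 5.
+13 hours 5 minutes → arrive 19:27 UTC on Apr 5.
Flight 2 in UTC: 07:09 − 14:00 = 17:09 on Apr 5.
+7 hours and 41 minutes → arrive 00:50 UTC on Apr 6.
Flight 1 lands earlier by 5 hours 23 minutes.

the first, by 5 hours 23 minutes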